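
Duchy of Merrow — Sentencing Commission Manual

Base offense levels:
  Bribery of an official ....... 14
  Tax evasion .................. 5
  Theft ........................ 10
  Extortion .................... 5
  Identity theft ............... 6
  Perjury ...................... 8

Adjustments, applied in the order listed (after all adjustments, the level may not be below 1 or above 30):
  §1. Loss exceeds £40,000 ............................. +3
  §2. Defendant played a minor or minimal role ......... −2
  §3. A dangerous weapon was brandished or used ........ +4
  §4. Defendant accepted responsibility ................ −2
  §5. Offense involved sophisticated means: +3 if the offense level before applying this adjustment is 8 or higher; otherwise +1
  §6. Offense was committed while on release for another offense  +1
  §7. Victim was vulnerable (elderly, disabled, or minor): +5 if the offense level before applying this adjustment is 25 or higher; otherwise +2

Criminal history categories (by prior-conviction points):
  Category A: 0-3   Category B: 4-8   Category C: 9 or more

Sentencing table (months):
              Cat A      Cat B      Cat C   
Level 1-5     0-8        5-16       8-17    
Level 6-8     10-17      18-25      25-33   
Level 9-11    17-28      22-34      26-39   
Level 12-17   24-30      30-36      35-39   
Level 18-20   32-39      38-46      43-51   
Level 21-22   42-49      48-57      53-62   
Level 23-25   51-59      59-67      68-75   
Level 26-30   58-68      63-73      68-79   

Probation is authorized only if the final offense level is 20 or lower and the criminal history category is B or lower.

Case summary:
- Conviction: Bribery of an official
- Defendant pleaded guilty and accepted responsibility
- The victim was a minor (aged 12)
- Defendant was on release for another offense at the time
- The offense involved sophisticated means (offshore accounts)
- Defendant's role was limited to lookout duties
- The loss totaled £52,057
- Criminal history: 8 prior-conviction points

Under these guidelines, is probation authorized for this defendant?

Base offense level for bribery of an official: 14.
§1 applies: 14 + 3 = 17.
§2 applies: 17 − 2 = 15.
§4 applies: 15 − 2 = 13.
§5 applies (level before this adjustment is 13 ≥ 8, so +3): 13 + 3 = 16.
§6 applies: 16 + 1 = 17.
§7 applies (level before this adjustment is 17 < 25, so +2): 17 + 2 = 19.
Final offense level: 19.
Criminal history: 8 prior points → Category B (4-8).
Level 19 falls in the 18-20 band.
Grid: Level 18-20 × Category B = 38-46 months.
Probation check: level 19 ≤ 20 and category B ≤ B → eligible.

Yes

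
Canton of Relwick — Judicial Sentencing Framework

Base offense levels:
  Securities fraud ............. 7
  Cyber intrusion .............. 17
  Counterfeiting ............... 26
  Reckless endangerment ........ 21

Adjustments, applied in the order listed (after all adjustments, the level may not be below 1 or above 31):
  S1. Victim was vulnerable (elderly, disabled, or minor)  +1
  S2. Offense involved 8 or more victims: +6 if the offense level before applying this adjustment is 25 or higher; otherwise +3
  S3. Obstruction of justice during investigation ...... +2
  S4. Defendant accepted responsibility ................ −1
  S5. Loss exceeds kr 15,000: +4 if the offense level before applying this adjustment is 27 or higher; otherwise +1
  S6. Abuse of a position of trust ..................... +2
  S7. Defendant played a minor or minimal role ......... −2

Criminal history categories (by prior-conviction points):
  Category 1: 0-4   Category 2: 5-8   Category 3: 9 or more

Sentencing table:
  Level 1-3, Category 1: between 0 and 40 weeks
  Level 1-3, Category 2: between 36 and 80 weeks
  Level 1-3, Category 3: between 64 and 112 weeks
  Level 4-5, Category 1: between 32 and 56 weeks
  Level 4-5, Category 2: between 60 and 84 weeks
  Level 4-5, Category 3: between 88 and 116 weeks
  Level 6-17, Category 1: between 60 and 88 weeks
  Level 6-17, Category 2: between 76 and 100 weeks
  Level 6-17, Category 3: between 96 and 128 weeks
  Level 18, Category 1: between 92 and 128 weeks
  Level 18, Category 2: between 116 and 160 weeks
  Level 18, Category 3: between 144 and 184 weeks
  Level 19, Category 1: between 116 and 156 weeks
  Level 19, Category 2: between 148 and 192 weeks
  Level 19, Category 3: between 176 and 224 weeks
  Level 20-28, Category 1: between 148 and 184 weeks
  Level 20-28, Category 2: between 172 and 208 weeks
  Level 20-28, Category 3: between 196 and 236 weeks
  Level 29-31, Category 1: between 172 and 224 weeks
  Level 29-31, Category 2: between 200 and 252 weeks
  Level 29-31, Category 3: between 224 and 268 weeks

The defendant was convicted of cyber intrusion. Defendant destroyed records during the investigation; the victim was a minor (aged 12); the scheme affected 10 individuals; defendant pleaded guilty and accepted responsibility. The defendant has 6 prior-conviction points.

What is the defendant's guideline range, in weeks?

Base offense level for cyber intrusion: 17.
S1 applies: 17 + 1 = 18.
S2 applies (level before this adjustment is 18 < 25, so +3): 18 + 3 = 21.
S3 applies: 21 + 2 = 23.
S4 applies: 23 − 1 = 22.
Final offense level: 22.
Criminal history: 6 prior points → Category 2 (5-8).
Level 22 falls in the 20-28 band.
Grid: Level 20-28 × Category 2 = 172-208 weeks.

172-208 weeks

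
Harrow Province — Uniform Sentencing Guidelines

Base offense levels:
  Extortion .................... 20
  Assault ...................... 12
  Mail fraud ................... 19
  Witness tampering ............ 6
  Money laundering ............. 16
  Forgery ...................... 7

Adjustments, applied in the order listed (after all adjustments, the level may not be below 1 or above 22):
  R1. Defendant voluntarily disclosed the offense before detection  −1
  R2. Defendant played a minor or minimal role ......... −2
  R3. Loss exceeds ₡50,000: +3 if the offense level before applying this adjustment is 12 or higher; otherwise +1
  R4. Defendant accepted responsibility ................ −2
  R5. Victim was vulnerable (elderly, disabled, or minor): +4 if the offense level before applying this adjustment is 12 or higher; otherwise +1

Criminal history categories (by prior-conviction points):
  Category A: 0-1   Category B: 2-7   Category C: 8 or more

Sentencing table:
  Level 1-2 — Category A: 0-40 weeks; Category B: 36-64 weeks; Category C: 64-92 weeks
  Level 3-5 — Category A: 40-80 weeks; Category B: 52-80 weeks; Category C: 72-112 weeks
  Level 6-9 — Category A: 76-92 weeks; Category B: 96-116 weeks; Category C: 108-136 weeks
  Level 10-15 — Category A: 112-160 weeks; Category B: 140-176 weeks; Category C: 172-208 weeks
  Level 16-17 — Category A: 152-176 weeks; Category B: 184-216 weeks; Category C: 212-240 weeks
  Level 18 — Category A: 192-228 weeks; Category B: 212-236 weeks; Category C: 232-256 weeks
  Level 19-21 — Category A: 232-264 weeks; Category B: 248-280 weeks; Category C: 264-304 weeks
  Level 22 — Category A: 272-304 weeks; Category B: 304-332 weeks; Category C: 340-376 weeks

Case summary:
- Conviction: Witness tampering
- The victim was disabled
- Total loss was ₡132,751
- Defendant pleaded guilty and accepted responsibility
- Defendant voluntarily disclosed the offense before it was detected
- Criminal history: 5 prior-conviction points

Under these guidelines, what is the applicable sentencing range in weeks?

Base offense level for witness tampering: 6.
R1 applies: 6 − 1 = 5.
R2 does not apply.
R3 applies (level before this adjustment is 5 < 12, so +1): 5 + 1 = 6.
R4 applies: 6 − 2 = 4.
R5 applies (level before this adjustment is 4 < 12, so +1): 4 + 1 = 5.
Final offense level: 5.
Criminal history: 5 prior points → Category B (2-7).
Level 5 falls in the 3-5 band.
Grid: Level 3-5 × Category B = 52-80 weeks.

52-80 weeks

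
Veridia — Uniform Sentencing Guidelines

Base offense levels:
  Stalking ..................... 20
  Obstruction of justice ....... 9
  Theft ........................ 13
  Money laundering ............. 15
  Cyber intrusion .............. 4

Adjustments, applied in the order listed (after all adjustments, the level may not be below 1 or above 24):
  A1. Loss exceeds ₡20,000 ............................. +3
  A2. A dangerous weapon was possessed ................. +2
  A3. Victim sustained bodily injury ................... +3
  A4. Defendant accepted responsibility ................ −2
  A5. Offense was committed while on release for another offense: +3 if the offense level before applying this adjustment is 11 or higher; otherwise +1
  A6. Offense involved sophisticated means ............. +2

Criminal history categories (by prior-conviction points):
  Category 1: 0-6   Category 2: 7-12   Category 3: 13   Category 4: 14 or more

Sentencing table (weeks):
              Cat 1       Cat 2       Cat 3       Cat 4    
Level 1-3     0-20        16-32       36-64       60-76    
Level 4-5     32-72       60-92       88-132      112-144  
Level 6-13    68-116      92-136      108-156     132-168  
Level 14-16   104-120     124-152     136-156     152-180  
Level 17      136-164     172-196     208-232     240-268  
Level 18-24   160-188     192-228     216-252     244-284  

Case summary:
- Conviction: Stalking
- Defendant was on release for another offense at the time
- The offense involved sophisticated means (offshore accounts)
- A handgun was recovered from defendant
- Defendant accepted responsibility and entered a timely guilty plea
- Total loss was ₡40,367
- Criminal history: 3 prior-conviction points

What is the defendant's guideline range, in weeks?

Base offense level for stalking: 20.
A1 applies: 20 + 3 = 23.
A2 applies: 23 + 2 = 25.
A4 applies: 25 − 2 = 23.
A5 applies (level before this adjustment is 23 ≥ 11, so +3): 23 + 3 = 26.
A6 applies: 26 + 2 = 28.
Level 28 exceeds the maximum of 24; capped at 24.
Final offense level: 24.
Criminal history: 3 prior points → Category 1 (0-6).
Level 24 falls in the 18-24 band.
Grid: Level 18-24 × Category 1 = 160-188 weeks.

160-188 weeks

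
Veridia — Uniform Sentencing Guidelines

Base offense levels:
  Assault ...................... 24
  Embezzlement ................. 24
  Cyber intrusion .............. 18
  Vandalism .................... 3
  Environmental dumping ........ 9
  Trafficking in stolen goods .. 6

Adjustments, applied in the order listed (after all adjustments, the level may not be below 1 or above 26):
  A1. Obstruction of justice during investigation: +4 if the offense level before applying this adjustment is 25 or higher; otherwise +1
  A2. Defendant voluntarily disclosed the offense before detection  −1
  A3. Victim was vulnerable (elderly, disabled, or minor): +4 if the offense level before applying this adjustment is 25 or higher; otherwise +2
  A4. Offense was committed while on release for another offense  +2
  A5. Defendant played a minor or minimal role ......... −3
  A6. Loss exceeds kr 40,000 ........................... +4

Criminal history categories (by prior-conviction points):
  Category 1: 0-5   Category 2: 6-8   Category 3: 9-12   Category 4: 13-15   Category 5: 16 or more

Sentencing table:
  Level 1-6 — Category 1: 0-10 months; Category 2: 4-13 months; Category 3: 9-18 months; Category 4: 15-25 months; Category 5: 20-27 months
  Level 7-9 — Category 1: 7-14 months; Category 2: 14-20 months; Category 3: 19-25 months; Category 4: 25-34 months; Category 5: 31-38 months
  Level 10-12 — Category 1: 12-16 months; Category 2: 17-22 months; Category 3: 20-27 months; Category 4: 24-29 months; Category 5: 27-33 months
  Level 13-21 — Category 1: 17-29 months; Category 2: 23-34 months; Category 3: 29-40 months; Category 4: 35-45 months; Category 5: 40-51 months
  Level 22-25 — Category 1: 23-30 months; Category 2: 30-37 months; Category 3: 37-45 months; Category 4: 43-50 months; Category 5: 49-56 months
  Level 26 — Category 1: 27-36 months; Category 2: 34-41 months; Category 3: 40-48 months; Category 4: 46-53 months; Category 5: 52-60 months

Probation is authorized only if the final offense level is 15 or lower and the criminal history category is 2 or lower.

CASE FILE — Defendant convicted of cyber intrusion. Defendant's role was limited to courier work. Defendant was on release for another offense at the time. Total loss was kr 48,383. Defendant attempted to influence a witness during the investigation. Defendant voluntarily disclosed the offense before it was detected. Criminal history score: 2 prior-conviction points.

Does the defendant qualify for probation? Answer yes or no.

Base offense level for cyber intrusion: 18.
A1 applies (level before this adjustment is 18 < 25, so +1): 18 + 1 = 19.
A2 applies: 19 − 1 = 18.
A4 applies: 18 + 2 = 20.
A5 applies: 20 − 3 = 17.
A6 applies: 17 + 4 = 21.
Final offense level: 21.
Criminal history: 2 prior points → Category 1 (0-5).
Level 21 falls in the 13-21 band.
Grid: Level 13-21 × Category 1 = 17-29 months.
Probation check: level 21 > 15 and category 1 ≤ 2 → not eligible.

No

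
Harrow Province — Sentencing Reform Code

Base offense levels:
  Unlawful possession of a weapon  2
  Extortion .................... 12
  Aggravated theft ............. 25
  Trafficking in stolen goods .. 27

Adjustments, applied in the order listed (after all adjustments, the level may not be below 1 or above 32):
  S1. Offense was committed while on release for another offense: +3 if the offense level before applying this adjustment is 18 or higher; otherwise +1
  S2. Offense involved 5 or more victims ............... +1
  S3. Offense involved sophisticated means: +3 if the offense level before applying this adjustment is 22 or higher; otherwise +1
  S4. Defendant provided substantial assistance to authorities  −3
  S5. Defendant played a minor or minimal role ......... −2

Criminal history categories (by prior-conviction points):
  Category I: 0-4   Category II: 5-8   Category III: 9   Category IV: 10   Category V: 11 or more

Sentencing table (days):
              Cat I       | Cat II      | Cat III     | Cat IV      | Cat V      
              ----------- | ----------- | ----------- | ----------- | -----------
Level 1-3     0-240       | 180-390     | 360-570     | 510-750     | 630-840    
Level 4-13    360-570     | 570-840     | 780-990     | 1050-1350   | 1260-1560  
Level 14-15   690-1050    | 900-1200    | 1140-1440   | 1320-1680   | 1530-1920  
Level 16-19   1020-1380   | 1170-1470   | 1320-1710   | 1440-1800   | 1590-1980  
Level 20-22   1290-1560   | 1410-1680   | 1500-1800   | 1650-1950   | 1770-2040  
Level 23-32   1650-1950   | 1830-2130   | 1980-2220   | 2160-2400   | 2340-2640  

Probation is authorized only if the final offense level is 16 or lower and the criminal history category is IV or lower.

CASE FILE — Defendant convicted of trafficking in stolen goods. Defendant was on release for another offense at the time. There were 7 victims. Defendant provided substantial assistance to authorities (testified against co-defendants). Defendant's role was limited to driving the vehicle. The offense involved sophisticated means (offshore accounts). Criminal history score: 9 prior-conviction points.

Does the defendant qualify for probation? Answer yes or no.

No

Base offense level for trafficking in stolen goods: 27.
S1 applies (level before this adjustment is 27 ≥ 18, so +3): 27 + 3 = 30.
S2 applies: 30 + 1 = 31.
S3 applies (level before this adjustment is 31 ≥ 22, so +3): 31 + 3 = 34.
S4 applies: 34 − 3 = 31.
S5 applies: 31 − 2 = 29.
Final offense level: 29.
Criminal history: 9 prior points → Category III (9).
Level 29 falls in the 23-32 band.
Grid: Level 23-32 × Category III = 1980-2220 days.
Probation check: level 29 > 16 and category III ≤ IV → not eligible.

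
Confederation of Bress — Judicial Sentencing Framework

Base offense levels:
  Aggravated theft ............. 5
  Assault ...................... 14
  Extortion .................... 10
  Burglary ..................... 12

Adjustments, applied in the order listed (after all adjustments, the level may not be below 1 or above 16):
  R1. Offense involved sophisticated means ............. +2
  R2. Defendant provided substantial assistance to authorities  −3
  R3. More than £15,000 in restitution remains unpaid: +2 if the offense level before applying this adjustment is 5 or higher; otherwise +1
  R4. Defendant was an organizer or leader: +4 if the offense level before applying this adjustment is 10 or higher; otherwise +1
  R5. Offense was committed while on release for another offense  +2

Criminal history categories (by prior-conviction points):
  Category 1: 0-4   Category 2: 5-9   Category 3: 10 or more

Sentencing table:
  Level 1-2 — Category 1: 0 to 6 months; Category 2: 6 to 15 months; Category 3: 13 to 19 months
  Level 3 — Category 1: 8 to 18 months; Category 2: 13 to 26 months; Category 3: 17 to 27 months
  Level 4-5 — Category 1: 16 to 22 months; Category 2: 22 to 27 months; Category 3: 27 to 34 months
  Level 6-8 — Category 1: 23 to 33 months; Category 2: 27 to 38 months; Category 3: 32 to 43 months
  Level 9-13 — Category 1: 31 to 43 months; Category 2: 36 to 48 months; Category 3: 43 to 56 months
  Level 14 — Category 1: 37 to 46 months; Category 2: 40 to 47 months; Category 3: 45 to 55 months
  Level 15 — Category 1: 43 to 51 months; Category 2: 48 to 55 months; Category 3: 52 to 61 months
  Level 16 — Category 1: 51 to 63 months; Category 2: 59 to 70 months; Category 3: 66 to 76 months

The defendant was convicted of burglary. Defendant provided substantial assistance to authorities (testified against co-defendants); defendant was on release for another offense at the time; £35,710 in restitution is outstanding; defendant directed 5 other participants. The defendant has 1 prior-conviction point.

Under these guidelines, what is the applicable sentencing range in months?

51-63 months

Base offense level for burglary: 12.
R2 applies: 12 − 3 = 9.
R3 applies (level before this adjustment is 9 ≥ 5, so +2): 9 + 2 = 11.
R4 applies (level before this adjustment is 11 ≥ 10, so +4): 11 + 4 = 15.
R5 applies: 15 + 2 = 17.
Level 17 exceeds the maximum of 16; capped at 16.
Final offense level: 16.
Criminal history: 1 prior point → Category 1 (0-4).
Level 16 falls in the 16 band.
Grid: Level 16 × Category 1 = 51-63 months.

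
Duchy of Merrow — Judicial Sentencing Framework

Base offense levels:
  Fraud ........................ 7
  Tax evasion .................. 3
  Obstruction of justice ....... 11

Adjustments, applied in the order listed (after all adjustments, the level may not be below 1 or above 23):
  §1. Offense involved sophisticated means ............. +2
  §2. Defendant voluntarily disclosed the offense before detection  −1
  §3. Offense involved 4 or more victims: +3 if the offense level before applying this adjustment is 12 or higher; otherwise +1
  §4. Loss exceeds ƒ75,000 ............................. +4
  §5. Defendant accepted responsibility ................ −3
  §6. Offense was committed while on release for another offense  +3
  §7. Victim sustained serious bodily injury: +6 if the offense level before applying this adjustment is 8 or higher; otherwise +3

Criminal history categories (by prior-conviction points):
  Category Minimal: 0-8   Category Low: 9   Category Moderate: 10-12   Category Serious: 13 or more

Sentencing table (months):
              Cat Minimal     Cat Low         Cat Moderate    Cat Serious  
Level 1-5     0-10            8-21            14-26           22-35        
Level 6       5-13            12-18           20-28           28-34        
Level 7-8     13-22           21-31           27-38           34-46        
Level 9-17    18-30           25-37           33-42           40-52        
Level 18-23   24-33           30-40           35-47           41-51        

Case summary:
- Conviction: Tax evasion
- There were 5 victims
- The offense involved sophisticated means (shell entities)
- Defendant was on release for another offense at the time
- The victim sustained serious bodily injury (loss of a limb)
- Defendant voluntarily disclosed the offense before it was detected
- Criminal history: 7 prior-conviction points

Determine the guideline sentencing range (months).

Base offense level for tax evasion: 3.
§1 applies: 3 + 2 = 5.
§2 applies: 5 − 1 = 4.
§3 applies (level before this adjustment is 4 < 12, so +1): 4 + 1 = 5.
§5 does not apply.
§6 applies: 5 + 3 = 8.
§7 applies (level before this adjustment is 8 ≥ 8, so +6): 8 + 6 = 14.
Final offense level: 14.
Criminal history: 7 prior points → Category Minimal (0-8).
Level 14 falls in the 9-17 band.
Grid: Level 9-17 × Category Minimal = 18-30 months.

18-30 months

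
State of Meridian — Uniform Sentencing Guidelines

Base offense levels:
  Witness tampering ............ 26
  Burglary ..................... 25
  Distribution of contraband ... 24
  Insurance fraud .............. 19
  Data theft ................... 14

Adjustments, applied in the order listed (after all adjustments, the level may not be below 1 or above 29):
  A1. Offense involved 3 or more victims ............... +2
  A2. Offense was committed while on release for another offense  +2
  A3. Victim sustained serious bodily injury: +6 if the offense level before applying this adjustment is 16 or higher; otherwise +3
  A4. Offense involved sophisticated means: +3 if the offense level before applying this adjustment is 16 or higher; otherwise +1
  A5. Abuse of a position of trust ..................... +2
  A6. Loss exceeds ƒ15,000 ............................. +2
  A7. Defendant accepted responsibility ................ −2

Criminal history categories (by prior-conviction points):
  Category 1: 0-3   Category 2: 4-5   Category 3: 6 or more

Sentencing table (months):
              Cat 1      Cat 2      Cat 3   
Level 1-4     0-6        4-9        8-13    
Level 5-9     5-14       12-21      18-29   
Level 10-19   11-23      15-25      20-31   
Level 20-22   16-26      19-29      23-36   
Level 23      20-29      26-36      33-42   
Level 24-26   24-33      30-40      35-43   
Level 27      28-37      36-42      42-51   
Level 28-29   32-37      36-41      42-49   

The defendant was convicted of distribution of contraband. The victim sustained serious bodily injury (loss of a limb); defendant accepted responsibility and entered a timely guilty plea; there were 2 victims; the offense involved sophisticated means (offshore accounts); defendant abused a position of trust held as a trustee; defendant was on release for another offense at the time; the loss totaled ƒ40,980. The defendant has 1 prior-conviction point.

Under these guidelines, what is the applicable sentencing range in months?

32-37 months

Base offense level for distribution of contraband: 24.
A2 applies: 24 + 2 = 26.
A3 applies (level before this adjustment is 26 ≥ 16, so +6): 26 + 6 = 32.
A4 applies (level before this adjustment is 32 ≥ 16, so +3): 32 + 3 = 35.
A5 applies: 35 + 2 = 37.
A6 applies: 37 + 2 = 39.
A7 applies: 39 − 2 = 37.
Level 37 exceeds the maximum of 29; capped at 29.
Final offense level: 29.
Criminal history: 1 prior point → Category 1 (0-3).
Level 29 falls in the 28-29 band.
Grid: Level 28-29 × Category 1 = 32-37 months.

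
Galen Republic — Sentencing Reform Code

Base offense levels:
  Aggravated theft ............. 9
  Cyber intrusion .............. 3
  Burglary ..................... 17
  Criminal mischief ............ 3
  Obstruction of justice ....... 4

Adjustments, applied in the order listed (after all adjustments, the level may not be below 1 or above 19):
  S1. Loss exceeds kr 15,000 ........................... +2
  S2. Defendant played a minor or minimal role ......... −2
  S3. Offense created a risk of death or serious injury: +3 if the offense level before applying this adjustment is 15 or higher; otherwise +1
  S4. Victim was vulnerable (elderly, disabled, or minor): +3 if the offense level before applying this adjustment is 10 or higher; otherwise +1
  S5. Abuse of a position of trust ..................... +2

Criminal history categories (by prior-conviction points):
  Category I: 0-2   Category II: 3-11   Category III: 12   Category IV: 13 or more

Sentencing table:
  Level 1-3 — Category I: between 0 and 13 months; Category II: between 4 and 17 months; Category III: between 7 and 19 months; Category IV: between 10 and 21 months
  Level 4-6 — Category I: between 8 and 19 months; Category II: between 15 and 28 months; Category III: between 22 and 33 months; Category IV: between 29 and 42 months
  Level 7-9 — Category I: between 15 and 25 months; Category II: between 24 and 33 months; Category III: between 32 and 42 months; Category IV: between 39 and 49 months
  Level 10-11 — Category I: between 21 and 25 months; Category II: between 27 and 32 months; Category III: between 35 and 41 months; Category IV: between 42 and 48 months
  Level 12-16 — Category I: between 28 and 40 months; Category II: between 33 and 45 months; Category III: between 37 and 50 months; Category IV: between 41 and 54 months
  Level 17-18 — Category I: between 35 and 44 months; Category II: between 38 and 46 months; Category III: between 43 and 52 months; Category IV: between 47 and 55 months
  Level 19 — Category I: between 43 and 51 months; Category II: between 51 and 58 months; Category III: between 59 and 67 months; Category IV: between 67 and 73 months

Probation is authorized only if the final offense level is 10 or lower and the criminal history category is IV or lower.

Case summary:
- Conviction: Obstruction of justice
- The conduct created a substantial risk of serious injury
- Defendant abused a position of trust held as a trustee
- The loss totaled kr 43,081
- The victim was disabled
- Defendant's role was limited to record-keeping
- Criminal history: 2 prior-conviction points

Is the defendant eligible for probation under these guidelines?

Base offense level for obstruction of justice: 4.
S1 applies: 4 + 2 = 6.
S2 applies: 6 − 2 = 4.
S3 applies (level before this adjustment is 4 < 15, so +1): 4 + 1 = 5.
S4 applies (level before this adjustment is 5 < 10, so +1): 5 + 1 = 6.
S5 applies: 6 + 2 = 8.
Final offense level: 8.
Criminal history: 2 prior points → Category I (0-2).
Level 8 falls in the 7-9 band.
Grid: Level 7-9 × Category I = 15-25 months.
Probation check: level 8 ≤ 10 and category I ≤ IV → eligible.

Yes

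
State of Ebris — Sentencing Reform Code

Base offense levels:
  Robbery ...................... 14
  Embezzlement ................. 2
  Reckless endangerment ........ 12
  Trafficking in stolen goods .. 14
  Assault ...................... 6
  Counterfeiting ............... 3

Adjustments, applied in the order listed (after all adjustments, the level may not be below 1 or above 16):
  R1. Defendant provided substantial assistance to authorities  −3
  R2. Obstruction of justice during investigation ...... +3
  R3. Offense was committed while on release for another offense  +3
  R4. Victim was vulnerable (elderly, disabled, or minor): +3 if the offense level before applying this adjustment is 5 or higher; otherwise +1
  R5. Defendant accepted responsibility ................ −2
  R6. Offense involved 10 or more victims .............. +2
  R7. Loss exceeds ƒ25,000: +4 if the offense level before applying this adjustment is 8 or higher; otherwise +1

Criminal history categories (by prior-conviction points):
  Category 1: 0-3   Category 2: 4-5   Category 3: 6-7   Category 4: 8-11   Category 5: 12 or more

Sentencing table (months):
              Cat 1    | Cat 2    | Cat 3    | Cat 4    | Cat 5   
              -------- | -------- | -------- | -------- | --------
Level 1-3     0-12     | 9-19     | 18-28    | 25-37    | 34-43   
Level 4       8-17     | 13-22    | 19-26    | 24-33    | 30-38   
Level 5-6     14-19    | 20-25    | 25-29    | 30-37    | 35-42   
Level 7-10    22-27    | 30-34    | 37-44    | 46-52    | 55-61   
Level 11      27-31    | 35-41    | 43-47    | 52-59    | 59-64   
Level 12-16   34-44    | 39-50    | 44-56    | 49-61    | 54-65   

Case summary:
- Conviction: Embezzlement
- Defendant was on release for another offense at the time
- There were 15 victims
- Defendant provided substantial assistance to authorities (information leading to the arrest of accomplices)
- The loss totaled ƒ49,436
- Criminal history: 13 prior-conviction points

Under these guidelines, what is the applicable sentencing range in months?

Base offense level for embezzlement: 2.
R1 applies: 2 − 3 = -1.
R3 applies: -1 + 3 = 2.
R6 applies: 2 + 2 = 4.
R7 applies (level before this adjustment is 4 < 8, so +1): 4 + 1 = 5.
Final offense level: 5.
Criminal history: 13 prior points → Category 5 (12+).
Level 5 falls in the 5-6 band.
Grid: Level 5-6 × Category 5 = 35-42 months.

35-42 months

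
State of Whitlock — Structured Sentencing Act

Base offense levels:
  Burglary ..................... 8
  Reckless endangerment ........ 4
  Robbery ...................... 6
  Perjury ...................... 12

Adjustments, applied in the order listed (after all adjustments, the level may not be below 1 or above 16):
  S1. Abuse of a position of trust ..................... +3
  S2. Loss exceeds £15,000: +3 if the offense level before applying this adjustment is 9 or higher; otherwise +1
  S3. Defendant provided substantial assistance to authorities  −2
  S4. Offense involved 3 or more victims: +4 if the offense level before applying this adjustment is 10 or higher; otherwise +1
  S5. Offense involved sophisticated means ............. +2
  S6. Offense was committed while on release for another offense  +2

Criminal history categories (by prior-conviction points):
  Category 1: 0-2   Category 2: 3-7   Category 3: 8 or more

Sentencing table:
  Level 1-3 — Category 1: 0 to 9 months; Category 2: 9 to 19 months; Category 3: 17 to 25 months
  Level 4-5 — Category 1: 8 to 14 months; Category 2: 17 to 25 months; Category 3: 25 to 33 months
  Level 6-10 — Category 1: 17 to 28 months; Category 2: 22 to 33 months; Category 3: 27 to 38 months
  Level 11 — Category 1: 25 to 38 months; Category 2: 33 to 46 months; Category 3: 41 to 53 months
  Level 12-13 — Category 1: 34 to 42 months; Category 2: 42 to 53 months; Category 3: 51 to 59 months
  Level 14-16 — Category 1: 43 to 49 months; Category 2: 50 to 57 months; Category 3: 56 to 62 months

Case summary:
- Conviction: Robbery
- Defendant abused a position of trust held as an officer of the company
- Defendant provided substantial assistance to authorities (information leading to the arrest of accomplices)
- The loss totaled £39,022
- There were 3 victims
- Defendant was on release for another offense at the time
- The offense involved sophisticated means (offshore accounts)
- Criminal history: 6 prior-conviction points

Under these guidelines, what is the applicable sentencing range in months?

50-57 months

Base offense level for robbery: 6.
S1 applies: 6 + 3 = 9.
S2 applies (level before this adjustment is 9 ≥ 9, so +3): 9 + 3 = 12.
S3 applies: 12 − 2 = 10.
S4 applies (level before this adjustment is 10 ≥ 10, so +4): 10 + 4 = 14.
S5 applies: 14 + 2 = 16.
S6 applies: 16 + 2 = 18.
Level 18 exceeds the maximum of 16; capped at 16.
Final offense level: 16.
Criminal history: 6 prior points → Category 2 (3-7).
Level 16 falls in the 14-16 band.
Grid: Level 14-16 × Category 2 = 50-57 months.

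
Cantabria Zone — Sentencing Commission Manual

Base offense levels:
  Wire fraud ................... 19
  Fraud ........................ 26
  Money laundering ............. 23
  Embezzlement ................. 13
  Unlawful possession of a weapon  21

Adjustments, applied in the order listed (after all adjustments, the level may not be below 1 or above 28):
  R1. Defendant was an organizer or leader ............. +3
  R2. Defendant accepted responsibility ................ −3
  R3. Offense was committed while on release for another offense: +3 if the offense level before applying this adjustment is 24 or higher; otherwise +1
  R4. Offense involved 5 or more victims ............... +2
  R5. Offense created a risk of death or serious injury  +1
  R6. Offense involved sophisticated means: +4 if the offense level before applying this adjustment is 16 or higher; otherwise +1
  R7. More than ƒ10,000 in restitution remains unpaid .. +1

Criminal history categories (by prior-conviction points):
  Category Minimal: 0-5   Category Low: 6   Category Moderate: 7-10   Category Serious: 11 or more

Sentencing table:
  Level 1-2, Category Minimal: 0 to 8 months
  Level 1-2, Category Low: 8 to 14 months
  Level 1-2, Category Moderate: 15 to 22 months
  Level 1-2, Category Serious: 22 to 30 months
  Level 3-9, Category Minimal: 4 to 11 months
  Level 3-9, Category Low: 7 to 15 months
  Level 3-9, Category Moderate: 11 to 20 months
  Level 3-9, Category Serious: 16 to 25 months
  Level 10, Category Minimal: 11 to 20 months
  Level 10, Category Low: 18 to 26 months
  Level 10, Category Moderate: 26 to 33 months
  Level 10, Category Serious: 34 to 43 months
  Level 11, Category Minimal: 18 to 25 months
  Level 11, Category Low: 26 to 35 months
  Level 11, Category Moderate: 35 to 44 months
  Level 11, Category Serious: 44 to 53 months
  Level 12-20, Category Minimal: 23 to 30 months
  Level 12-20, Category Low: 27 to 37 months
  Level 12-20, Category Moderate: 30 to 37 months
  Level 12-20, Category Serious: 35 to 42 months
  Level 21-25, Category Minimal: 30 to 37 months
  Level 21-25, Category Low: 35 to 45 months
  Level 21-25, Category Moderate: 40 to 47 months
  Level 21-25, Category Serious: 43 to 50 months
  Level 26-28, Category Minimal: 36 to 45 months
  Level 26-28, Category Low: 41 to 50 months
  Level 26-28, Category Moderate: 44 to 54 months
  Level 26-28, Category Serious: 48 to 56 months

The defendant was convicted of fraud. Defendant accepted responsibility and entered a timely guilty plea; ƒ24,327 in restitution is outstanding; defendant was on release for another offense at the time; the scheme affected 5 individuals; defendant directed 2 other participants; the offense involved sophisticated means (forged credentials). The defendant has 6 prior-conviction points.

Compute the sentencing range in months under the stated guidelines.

41-50 months

Base offense level for fraud: 26.
R1 applies: 26 + 3 = 29.
R2 applies: 29 − 3 = 26.
R3 applies (level before this adjustment is 26 ≥ 24, so +3): 26 + 3 = 29.
R4 applies: 29 + 2 = 31.
R5 does not apply.
R6 applies (level before this adjustment is 31 ≥ 16, so +4): 31 + 4 = 35.
R7 applies: 35 + 1 = 36.
Level 36 exceeds the maximum of 28; capped at 28.
Final offense level: 28.
Criminal history: 6 prior points → Category Low (6).
Level 28 falls in the 26-28 band.
Grid: Level 26-28 × Category Low = 41-50 months.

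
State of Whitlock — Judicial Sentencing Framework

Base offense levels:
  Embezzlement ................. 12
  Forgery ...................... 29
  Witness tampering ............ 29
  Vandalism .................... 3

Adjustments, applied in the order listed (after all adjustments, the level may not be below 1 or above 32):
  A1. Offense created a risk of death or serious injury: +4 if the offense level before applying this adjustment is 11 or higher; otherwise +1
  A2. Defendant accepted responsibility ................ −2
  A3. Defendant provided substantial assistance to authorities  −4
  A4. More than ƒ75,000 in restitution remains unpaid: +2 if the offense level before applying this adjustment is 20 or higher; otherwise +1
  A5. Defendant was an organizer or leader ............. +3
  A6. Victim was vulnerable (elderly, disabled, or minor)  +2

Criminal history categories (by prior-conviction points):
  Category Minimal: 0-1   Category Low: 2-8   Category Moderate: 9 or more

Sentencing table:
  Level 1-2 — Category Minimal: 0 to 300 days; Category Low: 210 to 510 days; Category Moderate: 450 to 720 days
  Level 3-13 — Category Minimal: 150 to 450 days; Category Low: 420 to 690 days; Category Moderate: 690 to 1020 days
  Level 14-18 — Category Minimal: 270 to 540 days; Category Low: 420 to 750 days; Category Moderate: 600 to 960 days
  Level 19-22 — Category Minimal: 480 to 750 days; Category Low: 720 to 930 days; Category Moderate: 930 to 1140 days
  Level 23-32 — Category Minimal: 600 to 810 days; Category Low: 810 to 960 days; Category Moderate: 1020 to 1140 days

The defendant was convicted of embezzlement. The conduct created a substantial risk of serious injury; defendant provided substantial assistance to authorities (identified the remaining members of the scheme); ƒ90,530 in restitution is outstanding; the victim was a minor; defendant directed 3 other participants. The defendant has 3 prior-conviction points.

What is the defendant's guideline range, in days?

Base offense level for embezzlement: 12.
A1 applies (level before this adjustment is 12 ≥ 11, so +4): 12 + 4 = 16.
A2 does not apply.
A3 applies: 16 − 4 = 12.
A4 applies (level before this adjustment is 12 < 20, so +1): 12 + 1 = 13.
A5 applies: 13 + 3 = 16.
A6 applies: 16 + 2 = 18.
Final offense level: 18.
Criminal history: 3 prior points → Category Low (2-8).
Level 18 falls in the 14-18 band.
Grid: Level 14-18 × Category Low = 420-750 days.

420-750 days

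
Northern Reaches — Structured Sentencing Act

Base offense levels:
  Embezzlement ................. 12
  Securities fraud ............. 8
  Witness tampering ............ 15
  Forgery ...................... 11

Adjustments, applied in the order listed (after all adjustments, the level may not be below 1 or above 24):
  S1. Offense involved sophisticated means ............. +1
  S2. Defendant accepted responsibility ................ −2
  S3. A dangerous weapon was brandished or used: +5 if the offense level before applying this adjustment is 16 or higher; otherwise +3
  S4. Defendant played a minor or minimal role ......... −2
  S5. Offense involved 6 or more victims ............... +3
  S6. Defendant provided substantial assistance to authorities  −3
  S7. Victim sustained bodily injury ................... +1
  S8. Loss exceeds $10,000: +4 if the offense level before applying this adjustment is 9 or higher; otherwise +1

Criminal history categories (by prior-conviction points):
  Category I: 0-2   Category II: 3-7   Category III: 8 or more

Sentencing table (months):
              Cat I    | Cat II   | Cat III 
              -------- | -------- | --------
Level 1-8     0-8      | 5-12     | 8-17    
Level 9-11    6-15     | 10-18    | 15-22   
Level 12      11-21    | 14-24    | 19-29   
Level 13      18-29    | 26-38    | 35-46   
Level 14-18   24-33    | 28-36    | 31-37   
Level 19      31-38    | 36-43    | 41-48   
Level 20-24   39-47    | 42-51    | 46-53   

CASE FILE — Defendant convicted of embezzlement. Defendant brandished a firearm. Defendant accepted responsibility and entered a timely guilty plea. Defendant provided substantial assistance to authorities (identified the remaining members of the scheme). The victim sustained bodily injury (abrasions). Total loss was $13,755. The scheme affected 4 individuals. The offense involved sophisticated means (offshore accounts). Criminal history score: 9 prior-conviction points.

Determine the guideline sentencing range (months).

Base offense level for embezzlement: 12.
S1 applies: 12 + 1 = 13.
S2 applies: 13 − 2 = 11.
S3 applies (level before this adjustment is 11 < 16, so +3): 11 + 3 = 14.
S6 applies: 14 − 3 = 11.
S7 applies: 11 + 1 = 12.
S8 applies (level before this adjustment is 12 ≥ 9, so +4): 12 + 4 = 16.
Final offense level: 16.
Criminal history: 9 prior points → Category III (8+).
Level 16 falls in the 14-18 band.
Grid: Level 14-18 × Category III = 31-37 months.

31-37 months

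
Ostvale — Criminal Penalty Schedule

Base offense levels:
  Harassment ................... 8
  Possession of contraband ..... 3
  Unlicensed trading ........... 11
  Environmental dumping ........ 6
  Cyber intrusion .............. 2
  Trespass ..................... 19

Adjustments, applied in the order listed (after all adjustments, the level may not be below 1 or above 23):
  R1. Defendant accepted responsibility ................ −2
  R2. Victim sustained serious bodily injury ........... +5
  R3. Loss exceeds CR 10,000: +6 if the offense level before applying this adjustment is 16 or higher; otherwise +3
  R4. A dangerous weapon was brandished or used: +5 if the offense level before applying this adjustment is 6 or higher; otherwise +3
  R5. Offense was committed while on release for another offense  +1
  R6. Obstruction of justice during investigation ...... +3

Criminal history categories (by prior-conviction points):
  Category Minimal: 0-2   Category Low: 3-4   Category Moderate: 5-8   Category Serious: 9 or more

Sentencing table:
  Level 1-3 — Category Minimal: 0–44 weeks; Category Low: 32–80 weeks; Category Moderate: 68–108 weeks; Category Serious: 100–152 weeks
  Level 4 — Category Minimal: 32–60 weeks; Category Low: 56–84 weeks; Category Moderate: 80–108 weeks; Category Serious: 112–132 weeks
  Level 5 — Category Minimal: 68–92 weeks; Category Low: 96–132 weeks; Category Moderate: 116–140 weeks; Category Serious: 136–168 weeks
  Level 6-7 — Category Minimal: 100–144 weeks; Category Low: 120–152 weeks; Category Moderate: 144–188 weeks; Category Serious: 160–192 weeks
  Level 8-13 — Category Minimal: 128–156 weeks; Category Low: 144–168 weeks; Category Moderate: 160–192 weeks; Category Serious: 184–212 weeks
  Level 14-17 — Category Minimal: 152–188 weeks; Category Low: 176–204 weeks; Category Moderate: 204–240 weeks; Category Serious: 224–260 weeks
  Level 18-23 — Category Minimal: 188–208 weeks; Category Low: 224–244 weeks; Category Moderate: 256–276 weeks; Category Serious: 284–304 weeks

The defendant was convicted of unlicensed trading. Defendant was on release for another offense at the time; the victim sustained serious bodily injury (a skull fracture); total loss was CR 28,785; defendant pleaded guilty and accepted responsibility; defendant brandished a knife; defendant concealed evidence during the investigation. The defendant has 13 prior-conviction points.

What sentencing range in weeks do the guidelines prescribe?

284-304 weeks

Base offense level for unlicensed trading: 11.
R1 applies: 11 − 2 = 9.
R2 applies: 9 + 5 = 14.
R3 applies (level before this adjustment is 14 < 16, so +3): 14 + 3 = 17.
R4 applies (level before this adjustment is 17 ≥ 6, so +5): 17 + 5 = 22.
R5 applies: 22 + 1 = 23.
R6 applies: 23 + 3 = 26.
Level 26 exceeds the maximum of 23; capped at 23.
Final offense level: 23.
Criminal history: 13 prior points → Category Serious (9+).
Level 23 falls in the 18-23 band.
Grid: Level 18-23 × Category Serious = 284-304 weeks.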